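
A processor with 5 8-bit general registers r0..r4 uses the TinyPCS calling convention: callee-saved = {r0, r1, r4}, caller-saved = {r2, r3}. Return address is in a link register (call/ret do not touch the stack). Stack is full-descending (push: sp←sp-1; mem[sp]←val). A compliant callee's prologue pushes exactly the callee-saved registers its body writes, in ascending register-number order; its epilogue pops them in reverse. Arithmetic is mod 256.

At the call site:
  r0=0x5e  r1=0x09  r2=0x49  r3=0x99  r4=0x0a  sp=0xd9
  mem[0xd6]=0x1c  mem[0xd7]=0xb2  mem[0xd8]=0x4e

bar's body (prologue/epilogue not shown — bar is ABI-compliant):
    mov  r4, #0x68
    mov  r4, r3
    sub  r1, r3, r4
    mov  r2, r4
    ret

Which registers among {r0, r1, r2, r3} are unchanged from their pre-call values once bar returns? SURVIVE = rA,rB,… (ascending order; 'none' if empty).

SURVIVE = r0,r1,r3

prologue: push r1 -> mem[0xd8]=0x09, sp=0xd8
prologue: push r4 -> mem[0xd7]=0x0a, sp=0xd7
body[0] mov  r4, #0x68 -> r4=0x68
body[1] mov  r4, r3 -> r4=0x99
body[2] sub  r1, r3, r4 -> r1=0x00
body[3] mov  r2, r4 -> r2=0x99
epilogue: pop r4=0x0a, sp=0xd8
epilogue: pop r1=0x09, sp=0xd9
r0: callee-saved, written=False
r1: callee-saved, written=True
r2: caller-saved, written=True
r3: caller-saved, written=False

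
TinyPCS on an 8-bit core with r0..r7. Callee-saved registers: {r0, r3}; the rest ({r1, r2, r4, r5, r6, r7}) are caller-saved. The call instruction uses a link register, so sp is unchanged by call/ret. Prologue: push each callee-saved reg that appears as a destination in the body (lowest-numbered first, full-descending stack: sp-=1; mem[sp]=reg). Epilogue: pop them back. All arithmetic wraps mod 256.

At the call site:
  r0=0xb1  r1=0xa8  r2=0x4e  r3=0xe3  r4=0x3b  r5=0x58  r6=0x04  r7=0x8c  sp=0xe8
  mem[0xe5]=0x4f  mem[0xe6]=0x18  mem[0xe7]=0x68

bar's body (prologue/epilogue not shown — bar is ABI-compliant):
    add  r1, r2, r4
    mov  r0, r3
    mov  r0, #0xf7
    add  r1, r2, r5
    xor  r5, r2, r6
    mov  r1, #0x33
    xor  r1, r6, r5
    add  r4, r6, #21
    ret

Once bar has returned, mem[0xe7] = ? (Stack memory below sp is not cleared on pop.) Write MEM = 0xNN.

prologue: push r0 → mem[0xe7]=0xb1, sp=0xe7
body[0] add  r1, r2, r4 → r1=0x89
body[1] mov  r0, r3 → r0=0xe3
body[2] mov  r0, #0xf7 → r0=0xf7
body[3] add  r1, r2, r5 → r1=0xa6
body[4] xor  r5, r2, r6 → r5=0x4a
body[5] mov  r1, #0x33 → r1=0x33
body[6] xor  r1, r6, r5 → r1=0x4e
body[7] add  r4, r6, #21 → r4=0x19
epilogue: pop r0=0xb1, sp=0xe8
prologue pushed ['r0'] at ['0xe7']

MEM = 0xb1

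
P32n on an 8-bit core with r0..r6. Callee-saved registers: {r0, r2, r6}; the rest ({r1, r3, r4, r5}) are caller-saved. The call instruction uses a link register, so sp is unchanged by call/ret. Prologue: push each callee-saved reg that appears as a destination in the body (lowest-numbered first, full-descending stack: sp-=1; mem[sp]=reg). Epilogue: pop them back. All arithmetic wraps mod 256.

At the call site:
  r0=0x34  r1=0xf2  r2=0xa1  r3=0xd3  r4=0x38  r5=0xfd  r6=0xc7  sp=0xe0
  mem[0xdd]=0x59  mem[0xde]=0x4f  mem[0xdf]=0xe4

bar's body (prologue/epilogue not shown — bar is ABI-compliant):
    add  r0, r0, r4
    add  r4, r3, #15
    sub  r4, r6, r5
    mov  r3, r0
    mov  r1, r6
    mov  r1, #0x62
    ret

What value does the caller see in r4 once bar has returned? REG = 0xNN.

REG = 0xca

prologue: push r0 -> mem[0xdf]=0x34, sp=0xdf
body[0] add  r0, r0, r4 -> r0=0x6c
body[1] add  r4, r3, #15 -> r4=0xe2
body[2] sub  r4, r6, r5 -> r4=0xca
body[3] mov  r3, r0 -> r3=0x6c
body[4] mov  r1, r6 -> r1=0xc7
body[5] mov  r1, #0x62 -> r1=0x62
epilogue: pop r0=0x34, sp=0xe0
r4 is caller-saved -> body value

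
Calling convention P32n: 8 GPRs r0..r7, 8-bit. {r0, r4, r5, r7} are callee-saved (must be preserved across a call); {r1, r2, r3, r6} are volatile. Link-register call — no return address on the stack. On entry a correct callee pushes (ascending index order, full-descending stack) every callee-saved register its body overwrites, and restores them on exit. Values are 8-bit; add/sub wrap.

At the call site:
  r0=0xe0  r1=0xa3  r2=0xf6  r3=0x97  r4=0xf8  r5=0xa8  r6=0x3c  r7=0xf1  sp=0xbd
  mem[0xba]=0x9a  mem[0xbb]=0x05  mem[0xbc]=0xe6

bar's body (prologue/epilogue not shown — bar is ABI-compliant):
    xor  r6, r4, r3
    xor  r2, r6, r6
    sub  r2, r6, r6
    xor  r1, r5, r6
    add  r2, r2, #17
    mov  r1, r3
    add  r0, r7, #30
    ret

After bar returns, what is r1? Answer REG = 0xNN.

prologue: push r0 → mem[0xbc]=0xe0, sp=0xbc
body[0] xor  r6, r4, r3 → r6=0x6f
body[1] xor  r2, r6, r6 → r2=0x00
body[2] sub  r2, r6, r6 → r2=0x00
body[3] xor  r1, r5, r6 → r1=0xc7
body[4] add  r2, r2, #17 → r2=0x11
body[5] mov  r1, r3 → r1=0x97
body[6] add  r0, r7, #30 → r0=0x0f
epilogue: pop r0=0xe0, sp=0xbd
r1 is caller-saved → body value

REG = 0x97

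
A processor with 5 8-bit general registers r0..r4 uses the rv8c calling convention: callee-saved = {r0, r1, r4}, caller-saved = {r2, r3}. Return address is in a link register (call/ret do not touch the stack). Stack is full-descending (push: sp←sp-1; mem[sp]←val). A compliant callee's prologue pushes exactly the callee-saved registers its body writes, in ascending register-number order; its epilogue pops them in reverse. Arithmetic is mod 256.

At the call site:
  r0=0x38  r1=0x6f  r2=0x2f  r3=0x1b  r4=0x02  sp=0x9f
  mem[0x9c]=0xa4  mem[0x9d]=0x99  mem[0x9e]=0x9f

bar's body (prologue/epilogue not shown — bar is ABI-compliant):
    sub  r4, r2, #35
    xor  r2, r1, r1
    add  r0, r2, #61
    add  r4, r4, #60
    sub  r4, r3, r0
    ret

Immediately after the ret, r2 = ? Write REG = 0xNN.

prologue: push r0 → mem[0x9e]=0x38, sp=0x9e
prologue: push r4 → mem[0x9d]=0x02, sp=0x9d
body[0] sub  r4, r2, #35 → r4=0x0c
body[1] xor  r2, r1, r1 → r2=0x00
body[2] add  r0, r2, #61 → r0=0x3d
body[3] add  r4, r4, #60 → r4=0x48
body[4] sub  r4, r3, r0 → r4=0xde
epilogue: pop r4=0x02, sp=0x9e
epilogue: pop r0=0x38, sp=0x9f
r2 is caller-saved → body value

REG = 0x00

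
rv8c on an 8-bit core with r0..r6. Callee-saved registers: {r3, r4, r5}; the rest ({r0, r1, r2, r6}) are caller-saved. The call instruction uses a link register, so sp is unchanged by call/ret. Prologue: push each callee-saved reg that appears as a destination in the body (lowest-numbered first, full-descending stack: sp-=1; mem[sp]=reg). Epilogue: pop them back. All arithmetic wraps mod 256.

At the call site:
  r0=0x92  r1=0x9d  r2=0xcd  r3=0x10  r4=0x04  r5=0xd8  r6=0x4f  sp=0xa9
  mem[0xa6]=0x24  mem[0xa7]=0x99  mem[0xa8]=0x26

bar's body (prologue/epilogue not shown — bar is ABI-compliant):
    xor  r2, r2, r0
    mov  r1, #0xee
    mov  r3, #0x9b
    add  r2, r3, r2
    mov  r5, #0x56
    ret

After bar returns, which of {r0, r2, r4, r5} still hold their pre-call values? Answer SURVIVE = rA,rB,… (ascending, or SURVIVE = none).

prologue: push r3 -> mem[0xa8]=0x10, sp=0xa8
prologue: push r5 -> mem[0xa7]=0xd8, sp=0xa7
body[0] xor  r2, r2, r0 -> r2=0x5f
body[1] mov  r1, #0xee -> r1=0xee
body[2] mov  r3, #0x9b -> r3=0x9b
body[3] add  r2, r3, r2 -> r2=0xfa
body[4] mov  r5, #0x56 -> r5=0x56
epilogue: pop r5=0xd8, sp=0xa8
epilogue: pop r3=0x10, sp=0xa9
r0: caller-saved, written=False
r2: caller-saved, written=True
r4: callee-saved, written=False
r5: callee-saved, written=True

SURVIVE = r0,r4,r5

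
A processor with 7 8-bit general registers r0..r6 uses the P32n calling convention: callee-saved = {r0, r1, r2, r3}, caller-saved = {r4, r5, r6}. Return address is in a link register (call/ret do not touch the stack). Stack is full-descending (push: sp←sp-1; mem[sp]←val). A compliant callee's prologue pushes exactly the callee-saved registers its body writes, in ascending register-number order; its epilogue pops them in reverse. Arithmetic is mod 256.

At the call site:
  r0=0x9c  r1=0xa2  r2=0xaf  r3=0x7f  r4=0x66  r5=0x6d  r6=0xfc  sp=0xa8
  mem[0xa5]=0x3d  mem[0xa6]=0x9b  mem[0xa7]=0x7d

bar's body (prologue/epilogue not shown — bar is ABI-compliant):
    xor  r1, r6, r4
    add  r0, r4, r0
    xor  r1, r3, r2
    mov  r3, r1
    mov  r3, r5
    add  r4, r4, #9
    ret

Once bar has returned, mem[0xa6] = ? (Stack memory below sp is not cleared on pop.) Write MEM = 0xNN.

prologue: push r0 → mem[0xa7]=0x9c, sp=0xa7
prologue: push r1 → mem[0xa6]=0xa2, sp=0xa6
prologue: push r3 → mem[0xa5]=0x7f, sp=0xa5
body[0] xor  r1, r6, r4 → r1=0x9a
body[1] add  r0, r4, r0 → r0=0x02
body[2] xor  r1, r3, r2 → r1=0xd0
body[3] mov  r3, r1 → r3=0xd0
body[4] mov  r3, r5 → r3=0x6d
body[5] add  r4, r4, #9 → r4=0x6f
epilogue: pop r3=0x7f, sp=0xa6
epilogue: pop r1=0xa2, sp=0xa7
epilogue: pop r0=0x9c, sp=0xa8
prologue pushed ['r0', 'r1', 'r3'] at ['0xa7', '0xa6', '0xa5']

MEM = 0xa2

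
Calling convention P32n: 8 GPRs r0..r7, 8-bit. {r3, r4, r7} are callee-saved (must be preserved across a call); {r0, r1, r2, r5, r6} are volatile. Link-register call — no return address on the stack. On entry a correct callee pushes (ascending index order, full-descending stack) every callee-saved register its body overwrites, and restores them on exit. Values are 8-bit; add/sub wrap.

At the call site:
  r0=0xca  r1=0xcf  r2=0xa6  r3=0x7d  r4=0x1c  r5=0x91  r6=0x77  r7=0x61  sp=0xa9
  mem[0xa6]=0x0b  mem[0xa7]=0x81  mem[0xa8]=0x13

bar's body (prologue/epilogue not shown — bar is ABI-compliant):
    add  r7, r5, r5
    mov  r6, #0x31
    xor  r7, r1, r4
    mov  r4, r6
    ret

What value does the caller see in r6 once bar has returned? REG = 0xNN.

prologue: push r4 → mem[0xa8]=0x1c, sp=0xa8
prologue: push r7 → mem[0xa7]=0x61, sp=0xa7
body[0] add  r7, r5, r5 → r7=0x22
body[1] mov  r6, #0x31 → r6=0x31
body[2] xor  r7, r1, r4 → r7=0xd3
body[3] mov  r4, r6 → r4=0x31
epilogue: pop r7=0x61, sp=0xa8
epilogue: pop r4=0x1c, sp=0xa9
r6 is caller-saved → body value

REG = 0x31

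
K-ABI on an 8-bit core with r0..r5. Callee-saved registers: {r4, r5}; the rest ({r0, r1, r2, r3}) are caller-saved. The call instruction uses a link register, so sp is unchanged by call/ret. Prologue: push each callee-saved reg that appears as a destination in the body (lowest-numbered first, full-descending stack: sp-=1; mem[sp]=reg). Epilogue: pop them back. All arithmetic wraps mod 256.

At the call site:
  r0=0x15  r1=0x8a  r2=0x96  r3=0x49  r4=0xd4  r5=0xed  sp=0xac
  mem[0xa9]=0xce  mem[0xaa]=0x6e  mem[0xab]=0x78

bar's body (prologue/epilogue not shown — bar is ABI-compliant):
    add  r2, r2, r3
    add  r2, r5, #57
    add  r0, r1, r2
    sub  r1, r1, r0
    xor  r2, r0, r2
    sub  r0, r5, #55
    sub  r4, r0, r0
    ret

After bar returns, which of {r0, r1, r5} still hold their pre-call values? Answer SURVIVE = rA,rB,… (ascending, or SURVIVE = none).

prologue: push r4 → mem[0xab]=0xd4, sp=0xab
body[0] add  r2, r2, r3 → r2=0xdf
body[1] add  r2, r5, #57 → r2=0x26
body[2] add  r0, r1, r2 → r0=0xb0
body[3] sub  r1, r1, r0 → r1=0xda
body[4] xor  r2, r0, r2 → r2=0x96
body[5] sub  r0, r5, #55 → r0=0xb6
body[6] sub  r4, r0, r0 → r4=0x00
epilogue: pop r4=0xd4, sp=0xac
r0: caller-saved, written=True
r1: caller-saved, written=True
r5: callee-saved, written=False

SURVIVE = r5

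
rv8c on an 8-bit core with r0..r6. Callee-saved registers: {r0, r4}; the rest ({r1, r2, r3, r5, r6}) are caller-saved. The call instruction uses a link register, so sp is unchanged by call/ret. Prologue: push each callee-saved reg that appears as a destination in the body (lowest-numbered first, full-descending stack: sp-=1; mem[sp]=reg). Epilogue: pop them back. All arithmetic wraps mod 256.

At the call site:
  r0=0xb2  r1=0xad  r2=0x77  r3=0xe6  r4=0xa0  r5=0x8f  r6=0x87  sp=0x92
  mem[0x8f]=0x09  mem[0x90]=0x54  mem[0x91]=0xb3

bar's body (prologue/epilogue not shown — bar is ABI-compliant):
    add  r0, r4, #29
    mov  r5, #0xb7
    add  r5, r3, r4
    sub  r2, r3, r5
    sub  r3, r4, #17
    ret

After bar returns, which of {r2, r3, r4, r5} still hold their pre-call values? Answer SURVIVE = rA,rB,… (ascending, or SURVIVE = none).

SURVIVE = r4

prologue: push r0 → mem[0x91]=0xb2, sp=0x91
body[0] add  r0, r4, #29 → r0=0xbd
body[1] mov  r5, #0xb7 → r5=0xb7
body[2] add  r5, r3, r4 → r5=0x86
body[3] sub  r2, r3, r5 → r2=0x60
body[4] sub  r3, r4, #17 → r3=0x8f
epilogue: pop r0=0xb2, sp=0x92
r2: caller-saved, written=True
r3: caller-saved, written=True
r4: callee-saved, written=False
r5: caller-saved, written=True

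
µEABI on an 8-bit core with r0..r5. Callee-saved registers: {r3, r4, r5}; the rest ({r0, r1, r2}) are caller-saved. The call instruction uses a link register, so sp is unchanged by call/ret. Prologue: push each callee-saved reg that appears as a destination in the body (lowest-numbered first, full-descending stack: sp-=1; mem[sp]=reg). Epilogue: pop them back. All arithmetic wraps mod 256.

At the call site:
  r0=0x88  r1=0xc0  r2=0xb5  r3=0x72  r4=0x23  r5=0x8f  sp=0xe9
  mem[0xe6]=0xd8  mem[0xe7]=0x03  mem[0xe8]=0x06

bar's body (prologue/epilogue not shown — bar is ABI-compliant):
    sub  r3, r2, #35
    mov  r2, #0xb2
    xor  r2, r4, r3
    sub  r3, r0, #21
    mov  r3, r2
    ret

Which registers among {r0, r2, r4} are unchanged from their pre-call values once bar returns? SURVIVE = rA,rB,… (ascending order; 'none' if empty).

SURVIVE = r0,r4

prologue: push r3 → mem[0xe8]=0x72, sp=0xe8
body[0] sub  r3, r2, #35 → r3=0x92
body[1] mov  r2, #0xb2 → r2=0xb2
body[2] xor  r2, r4, r3 → r2=0xb1
body[3] sub  r3, r0, #21 → r3=0x73
body[4] mov  r3, r2 → r3=0xb1
epilogue: pop r3=0x72, sp=0xe9
r0: caller-saved, written=False
r2: caller-saved, written=True
r4: callee-saved, written=False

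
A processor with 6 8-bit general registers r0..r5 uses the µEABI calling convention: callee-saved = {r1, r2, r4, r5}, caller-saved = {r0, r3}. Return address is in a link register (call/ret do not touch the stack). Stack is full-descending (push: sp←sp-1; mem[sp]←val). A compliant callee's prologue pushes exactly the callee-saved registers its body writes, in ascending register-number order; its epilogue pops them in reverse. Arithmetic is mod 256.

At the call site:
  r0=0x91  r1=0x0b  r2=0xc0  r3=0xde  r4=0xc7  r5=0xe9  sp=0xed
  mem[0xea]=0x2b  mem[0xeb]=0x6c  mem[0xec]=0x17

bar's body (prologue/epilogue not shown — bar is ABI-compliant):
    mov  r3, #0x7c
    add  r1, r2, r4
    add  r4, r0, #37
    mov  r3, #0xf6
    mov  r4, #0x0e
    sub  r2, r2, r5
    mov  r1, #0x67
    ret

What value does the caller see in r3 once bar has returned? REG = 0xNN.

REG = 0xf6

prologue: push r1 -> mem[0xec]=0x0b, sp=0xec
prologue: push r2 -> mem[0xeb]=0xc0, sp=0xeb
prologue: push r4 -> mem[0xea]=0xc7, sp=0xea
body[0] mov  r3, #0x7c -> r3=0x7c
body[1] add  r1, r2, r4 -> r1=0x87
body[2] add  r4, r0, #37 -> r4=0xb6
body[3] mov  r3, #0xf6 -> r3=0xf6
body[4] mov  r4, #0x0e -> r4=0x0e
body[5] sub  r2, r2, r5 -> r2=0xd7
body[6] mov  r1, #0x67 -> r1=0x67
epilogue: pop r4=0xc7, sp=0xeb
epilogue: pop r2=0xc0, sp=0xec
epilogue: pop r1=0x0b, sp=0xed
r3 is caller-saved -> body value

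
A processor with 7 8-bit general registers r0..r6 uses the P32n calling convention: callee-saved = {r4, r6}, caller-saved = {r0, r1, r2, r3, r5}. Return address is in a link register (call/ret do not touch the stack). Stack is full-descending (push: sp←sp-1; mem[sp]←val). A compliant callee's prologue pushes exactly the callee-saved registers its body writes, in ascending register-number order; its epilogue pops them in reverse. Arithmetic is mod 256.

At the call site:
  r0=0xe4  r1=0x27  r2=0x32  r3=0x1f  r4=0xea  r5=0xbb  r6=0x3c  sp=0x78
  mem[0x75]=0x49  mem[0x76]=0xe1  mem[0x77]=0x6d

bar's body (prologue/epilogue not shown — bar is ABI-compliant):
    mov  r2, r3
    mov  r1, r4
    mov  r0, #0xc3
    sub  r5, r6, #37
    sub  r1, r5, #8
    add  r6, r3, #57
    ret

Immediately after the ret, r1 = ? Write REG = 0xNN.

prologue: push r6 -> mem[0x77]=0x3c, sp=0x77
body[0] mov  r2, r3 -> r2=0x1f
body[1] mov  r1, r4 -> r1=0xea
body[2] mov  r0, #0xc3 -> r0=0xc3
body[3] sub  r5, r6, #37 -> r5=0x17
body[4] sub  r1, r5, #8 -> r1=0x0f
body[5] add  r6, r3, #57 -> r6=0x58
epilogue: pop r6=0x3c, sp=0x78
r1 is caller-saved -> body value

REG = 0x0f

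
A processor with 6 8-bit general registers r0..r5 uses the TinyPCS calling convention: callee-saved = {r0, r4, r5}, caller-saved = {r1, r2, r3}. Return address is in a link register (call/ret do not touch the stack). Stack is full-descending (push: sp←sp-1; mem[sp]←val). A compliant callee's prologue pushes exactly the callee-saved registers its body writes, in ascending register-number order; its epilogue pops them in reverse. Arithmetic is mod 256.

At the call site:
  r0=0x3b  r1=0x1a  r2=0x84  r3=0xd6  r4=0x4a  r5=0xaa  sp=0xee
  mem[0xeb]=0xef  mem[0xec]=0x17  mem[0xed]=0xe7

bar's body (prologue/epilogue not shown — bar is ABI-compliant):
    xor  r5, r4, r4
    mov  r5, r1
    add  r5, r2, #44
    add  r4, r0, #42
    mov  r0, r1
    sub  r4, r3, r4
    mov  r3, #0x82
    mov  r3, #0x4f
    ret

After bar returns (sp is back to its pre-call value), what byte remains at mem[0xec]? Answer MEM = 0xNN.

MEM = 0x4a

prologue: push r0 → mem[0xed]=0x3b, sp=0xed
prologue: push r4 → mem[0xec]=0x4a, sp=0xec
prologue: push r5 → mem[0xeb]=0xaa, sp=0xeb
body[0] xor  r5, r4, r4 → r5=0x00
body[1] mov  r5, r1 → r5=0x1a
body[2] add  r5, r2, #44 → r5=0xb0
body[3] add  r4, r0, #42 → r4=0x65
body[4] mov  r0, r1 → r0=0x1a
body[5] sub  r4, r3, r4 → r4=0x71
body[6] mov  r3, #0x82 → r3=0x82
body[7] mov  r3, #0x4f → r3=0x4f
epilogue: pop r5=0xaa, sp=0xec
epilogue: pop r4=0x4a, sp=0xed
epilogue: pop r0=0x3b, sp=0xee
prologue pushed ['r0', 'r4', 'r5'] at ['0xed', '0xec', '0xeb']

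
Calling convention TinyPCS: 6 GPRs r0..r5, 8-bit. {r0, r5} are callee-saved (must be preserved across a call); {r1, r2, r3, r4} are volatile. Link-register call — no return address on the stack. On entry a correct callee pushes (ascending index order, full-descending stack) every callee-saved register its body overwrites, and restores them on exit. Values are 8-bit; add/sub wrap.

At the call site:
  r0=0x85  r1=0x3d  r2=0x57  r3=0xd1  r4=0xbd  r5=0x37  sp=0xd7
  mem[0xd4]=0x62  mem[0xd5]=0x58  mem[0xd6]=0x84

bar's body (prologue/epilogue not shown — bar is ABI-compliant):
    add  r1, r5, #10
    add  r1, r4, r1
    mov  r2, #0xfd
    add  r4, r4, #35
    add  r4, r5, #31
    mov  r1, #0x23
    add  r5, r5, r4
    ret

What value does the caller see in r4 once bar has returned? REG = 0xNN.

prologue: push r5 → mem[0xd6]=0x37, sp=0xd6
body[0] add  r1, r5, #10 → r1=0x41
body[1] add  r1, r4, r1 → r1=0xfe
body[2] mov  r2, #0xfd → r2=0xfd
body[3] add  r4, r4, #35 → r4=0xe0
body[4] add  r4, r5, #31 → r4=0x56
body[5] mov  r1, #0x23 → r1=0x23
body[6] add  r5, r5, r4 → r5=0x8d
epilogue: pop r5=0x37, sp=0xd7
r4 is caller-saved → body value

REG = 0x56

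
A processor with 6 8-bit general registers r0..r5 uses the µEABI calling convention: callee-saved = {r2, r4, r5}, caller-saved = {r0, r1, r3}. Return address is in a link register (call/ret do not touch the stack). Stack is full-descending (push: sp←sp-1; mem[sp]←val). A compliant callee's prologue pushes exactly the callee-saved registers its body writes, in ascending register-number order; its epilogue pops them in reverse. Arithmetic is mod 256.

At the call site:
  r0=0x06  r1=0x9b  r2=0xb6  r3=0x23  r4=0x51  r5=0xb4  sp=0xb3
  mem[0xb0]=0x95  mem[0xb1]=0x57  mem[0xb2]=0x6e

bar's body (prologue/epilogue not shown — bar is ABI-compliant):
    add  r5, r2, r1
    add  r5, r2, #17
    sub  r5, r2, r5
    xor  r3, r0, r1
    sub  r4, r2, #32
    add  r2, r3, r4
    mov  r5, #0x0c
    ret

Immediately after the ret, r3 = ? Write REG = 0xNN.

prologue: push r2 -> mem[0xb2]=0xb6, sp=0xb2
prologue: push r4 -> mem[0xb1]=0x51, sp=0xb1
prologue: push r5 -> mem[0xb0]=0xb4, sp=0xb0
body[0] add  r5, r2, r1 -> r5=0x51
body[1] add  r5, r2, #17 -> r5=0xc7
body[2] sub  r5, r2, r5 -> r5=0xef
body[3] xor  r3, r0, r1 -> r3=0x9d
body[4] sub  r4, r2, #32 -> r4=0x96
body[5] add  r2, r3, r4 -> r2=0x33
body[6] mov  r5, #0x0c -> r5=0x0c
epilogue: pop r5=0xb4, sp=0xb1
epilogue: pop r4=0x51, sp=0xb2
epilogue: pop r2=0xb6, sp=0xb3
r3 is caller-saved -> body value

REG = 0x9d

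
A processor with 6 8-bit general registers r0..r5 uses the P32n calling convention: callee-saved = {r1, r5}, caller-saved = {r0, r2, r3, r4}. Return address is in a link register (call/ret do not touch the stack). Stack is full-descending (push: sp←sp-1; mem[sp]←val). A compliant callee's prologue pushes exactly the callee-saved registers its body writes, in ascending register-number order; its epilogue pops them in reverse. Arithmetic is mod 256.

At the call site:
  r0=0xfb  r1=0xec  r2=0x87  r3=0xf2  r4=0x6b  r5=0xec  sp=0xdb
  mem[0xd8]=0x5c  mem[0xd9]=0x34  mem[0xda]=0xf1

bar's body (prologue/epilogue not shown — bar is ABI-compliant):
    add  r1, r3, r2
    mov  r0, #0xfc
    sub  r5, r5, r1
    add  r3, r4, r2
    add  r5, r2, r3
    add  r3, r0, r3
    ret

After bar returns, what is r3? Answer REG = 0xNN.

prologue: push r1 -> mem[0xda]=0xec, sp=0xda
prologue: push r5 -> mem[0xd9]=0xec, sp=0xd9
body[0] add  r1, r3, r2 -> r1=0x79
body[1] mov  r0, #0xfc -> r0=0xfc
body[2] sub  r5, r5, r1 -> r5=0x73
body[3] add  r3, r4, r2 -> r3=0xf2
body[4] add  r5, r2, r3 -> r5=0x79
body[5] add  r3, r0, r3 -> r3=0xee
epilogue: pop r5=0xec, sp=0xda
epilogue: pop r1=0xec, sp=0xdb
r3 is caller-saved -> body value

REG = 0xee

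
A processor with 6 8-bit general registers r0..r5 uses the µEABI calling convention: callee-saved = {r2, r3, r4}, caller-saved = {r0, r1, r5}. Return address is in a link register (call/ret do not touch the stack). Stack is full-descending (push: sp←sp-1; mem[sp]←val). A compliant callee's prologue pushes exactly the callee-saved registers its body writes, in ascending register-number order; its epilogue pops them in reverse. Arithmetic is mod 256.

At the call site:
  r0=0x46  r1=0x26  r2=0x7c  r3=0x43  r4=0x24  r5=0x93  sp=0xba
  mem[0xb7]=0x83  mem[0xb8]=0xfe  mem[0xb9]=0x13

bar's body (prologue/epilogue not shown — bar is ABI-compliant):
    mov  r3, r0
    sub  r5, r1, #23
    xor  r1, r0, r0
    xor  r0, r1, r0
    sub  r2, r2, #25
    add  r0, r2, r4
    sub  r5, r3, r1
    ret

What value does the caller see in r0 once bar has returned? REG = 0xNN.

REG = 0x87

prologue: push r2 → mem[0xb9]=0x7c, sp=0xb9
prologue: push r3 → mem[0xb8]=0x43, sp=0xb8
body[0] mov  r3, r0 → r3=0x46
body[1] sub  r5, r1, #23 → r5=0x0f
body[2] xor  r1, r0, r0 → r1=0x00
body[3] xor  r0, r1, r0 → r0=0x46
body[4] sub  r2, r2, #25 → r2=0x63
body[5] add  r0, r2, r4 → r0=0x87
body[6] sub  r5, r3, r1 → r5=0x46
epilogue: pop r3=0x43, sp=0xb9
epilogue: pop r2=0x7c, sp=0xba
r0 is caller-saved → body value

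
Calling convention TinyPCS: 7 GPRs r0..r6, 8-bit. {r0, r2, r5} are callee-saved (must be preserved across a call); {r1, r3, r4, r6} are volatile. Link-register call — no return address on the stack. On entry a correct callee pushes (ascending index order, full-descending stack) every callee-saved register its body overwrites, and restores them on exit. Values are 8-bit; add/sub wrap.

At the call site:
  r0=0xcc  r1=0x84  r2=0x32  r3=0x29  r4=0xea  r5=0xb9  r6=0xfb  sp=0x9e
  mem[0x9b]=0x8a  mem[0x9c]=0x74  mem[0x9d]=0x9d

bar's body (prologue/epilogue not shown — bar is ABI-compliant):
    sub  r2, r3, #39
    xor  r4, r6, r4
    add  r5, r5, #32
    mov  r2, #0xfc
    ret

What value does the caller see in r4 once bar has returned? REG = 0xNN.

REG = 0x11

prologue: push r2 -> mem[0x9d]=0x32, sp=0x9d
prologue: push r5 -> mem[0x9c]=0xb9, sp=0x9c
body[0] sub  r2, r3, #39 -> r2=0x02
body[1] xor  r4, r6, r4 -> r4=0x11
body[2] add  r5, r5, #32 -> r5=0xd9
body[3] mov  r2, #0xfc -> r2=0xfc
epilogue: pop r5=0xb9, sp=0x9d
epilogue: pop r2=0x32, sp=0x9e
r4 is caller-saved -> body value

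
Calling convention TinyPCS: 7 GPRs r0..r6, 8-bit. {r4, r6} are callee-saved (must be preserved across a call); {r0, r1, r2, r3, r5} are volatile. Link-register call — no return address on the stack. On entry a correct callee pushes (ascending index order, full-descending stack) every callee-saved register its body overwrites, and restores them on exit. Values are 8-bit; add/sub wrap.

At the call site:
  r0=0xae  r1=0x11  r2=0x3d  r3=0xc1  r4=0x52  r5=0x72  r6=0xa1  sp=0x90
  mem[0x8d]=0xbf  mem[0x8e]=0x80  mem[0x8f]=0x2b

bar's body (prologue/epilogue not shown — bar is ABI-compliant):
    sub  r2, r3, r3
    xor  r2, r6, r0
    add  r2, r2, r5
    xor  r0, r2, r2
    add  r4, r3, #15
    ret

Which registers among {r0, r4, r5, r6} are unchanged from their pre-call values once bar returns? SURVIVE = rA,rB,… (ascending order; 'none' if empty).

SURVIVE = r4,r5,r6

prologue: push r4 → mem[0x8f]=0x52, sp=0x8f
body[0] sub  r2, r3, r3 → r2=0x00
body[1] xor  r2, r6, r0 → r2=0x0f
body[2] add  r2, r2, r5 → r2=0x81
body[3] xor  r0, r2, r2 → r0=0x00
body[4] add  r4, r3, #15 → r4=0xd0
epilogue: pop r4=0x52, sp=0x90
r0: caller-saved, written=True
r4: callee-saved, written=True
r5: caller-saved, written=False
r6: callee-saved, written=False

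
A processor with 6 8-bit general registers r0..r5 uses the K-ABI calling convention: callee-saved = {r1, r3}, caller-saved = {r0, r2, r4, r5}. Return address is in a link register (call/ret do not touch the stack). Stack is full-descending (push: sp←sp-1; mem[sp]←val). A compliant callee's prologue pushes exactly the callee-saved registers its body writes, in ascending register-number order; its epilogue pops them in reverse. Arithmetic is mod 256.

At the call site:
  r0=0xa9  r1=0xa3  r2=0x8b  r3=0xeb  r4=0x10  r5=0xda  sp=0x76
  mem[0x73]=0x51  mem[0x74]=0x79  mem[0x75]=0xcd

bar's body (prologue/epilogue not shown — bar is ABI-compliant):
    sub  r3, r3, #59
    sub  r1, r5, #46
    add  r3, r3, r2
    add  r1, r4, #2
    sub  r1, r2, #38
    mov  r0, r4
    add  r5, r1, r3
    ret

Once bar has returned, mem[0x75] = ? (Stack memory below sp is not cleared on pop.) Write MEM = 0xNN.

prologue: push r1 -> mem[0x75]=0xa3, sp=0x75
prologue: push r3 -> mem[0x74]=0xeb, sp=0x74
body[0] sub  r3, r3, #59 -> r3=0xb0
body[1] sub  r1, r5, #46 -> r1=0xac
body[2] add  r3, r3, r2 -> r3=0x3b
body[3] add  r1, r4, #2 -> r1=0x12
body[4] sub  r1, r2, #38 -> r1=0x65
body[5] mov  r0, r4 -> r0=0x10
body[6] add  r5, r1, r3 -> r5=0xa0
epilogue: pop r3=0xeb, sp=0x75
epilogue: pop r1=0xa3, sp=0x76
prologue pushed ['r1', 'r3'] at ['0x75', '0x74']

MEM = 0xa3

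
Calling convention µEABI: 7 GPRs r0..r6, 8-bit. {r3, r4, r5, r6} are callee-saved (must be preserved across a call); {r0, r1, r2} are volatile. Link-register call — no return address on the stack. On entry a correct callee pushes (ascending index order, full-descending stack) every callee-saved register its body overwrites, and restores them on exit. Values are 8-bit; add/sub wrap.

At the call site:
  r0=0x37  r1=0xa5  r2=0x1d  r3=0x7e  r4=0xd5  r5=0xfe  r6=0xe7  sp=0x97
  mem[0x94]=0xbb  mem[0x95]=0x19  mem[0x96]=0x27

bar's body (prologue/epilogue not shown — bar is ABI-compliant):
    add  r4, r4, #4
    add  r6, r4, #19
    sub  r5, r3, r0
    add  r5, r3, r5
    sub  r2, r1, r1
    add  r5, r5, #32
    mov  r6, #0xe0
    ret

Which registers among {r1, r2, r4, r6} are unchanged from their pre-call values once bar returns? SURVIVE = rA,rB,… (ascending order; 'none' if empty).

prologue: push r4 -> mem[0x96]=0xd5, sp=0x96
prologue: push r5 -> mem[0x95]=0xfe, sp=0x95
prologue: push r6 -> mem[0x94]=0xe7, sp=0x94
body[0] add  r4, r4, #4 -> r4=0xd9
body[1] add  r6, r4, #19 -> r6=0xec
body[2] sub  r5, r3, r0 -> r5=0x47
body[3] add  r5, r3, r5 -> r5=0xc5
body[4] sub  r2, r1, r1 -> r2=0x00
body[5] add  r5, r5, #32 -> r5=0xe5
body[6] mov  r6, #0xe0 -> r6=0xe0
epilogue: pop r6=0xe7, sp=0x95
epilogue: pop r5=0xfe, sp=0x96
epilogue: pop r4=0xd5, sp=0x97
r1: caller-saved, written=False
r2: caller-saved, written=True
r4: callee-saved, written=True
r6: callee-saved, written=True

SURVIVE = r1,r4,r6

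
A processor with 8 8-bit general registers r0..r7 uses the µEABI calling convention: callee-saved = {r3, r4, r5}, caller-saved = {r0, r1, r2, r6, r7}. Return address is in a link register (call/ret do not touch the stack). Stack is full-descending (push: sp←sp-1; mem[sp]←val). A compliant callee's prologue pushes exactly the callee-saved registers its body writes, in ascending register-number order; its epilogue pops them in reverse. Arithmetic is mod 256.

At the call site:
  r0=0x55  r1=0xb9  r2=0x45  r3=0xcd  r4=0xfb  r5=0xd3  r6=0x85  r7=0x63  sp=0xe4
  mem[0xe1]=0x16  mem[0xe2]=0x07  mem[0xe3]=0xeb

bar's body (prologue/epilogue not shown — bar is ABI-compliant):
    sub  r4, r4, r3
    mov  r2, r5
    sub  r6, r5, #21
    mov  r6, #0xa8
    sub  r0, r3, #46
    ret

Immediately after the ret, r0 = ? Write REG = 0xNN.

REG = 0x9f

prologue: push r4 → mem[0xe3]=0xfb, sp=0xe3
body[0] sub  r4, r4, r3 → r4=0x2e
body[1] mov  r2, r5 → r2=0xd3
body[2] sub  r6, r5, #21 → r6=0xbe
body[3] mov  r6, #0xa8 → r6=0xa8
body[4] sub  r0, r3, #46 → r0=0x9f
epilogue: pop r4=0xfb, sp=0xe4
r0 is caller-saved → body value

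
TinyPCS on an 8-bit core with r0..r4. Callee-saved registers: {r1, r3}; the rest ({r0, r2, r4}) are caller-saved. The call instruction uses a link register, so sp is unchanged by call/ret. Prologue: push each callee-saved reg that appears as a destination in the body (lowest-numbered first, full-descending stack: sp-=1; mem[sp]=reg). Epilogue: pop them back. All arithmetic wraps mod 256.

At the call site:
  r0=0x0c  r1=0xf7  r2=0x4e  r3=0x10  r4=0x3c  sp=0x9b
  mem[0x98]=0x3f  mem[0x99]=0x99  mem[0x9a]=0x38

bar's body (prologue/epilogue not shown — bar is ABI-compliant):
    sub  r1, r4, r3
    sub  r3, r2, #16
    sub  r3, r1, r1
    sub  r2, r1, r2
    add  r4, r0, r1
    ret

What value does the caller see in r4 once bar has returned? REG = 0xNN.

prologue: push r1 -> mem[0x9a]=0xf7, sp=0x9a
prologue: push r3 -> mem[0x99]=0x10, sp=0x99
body[0] sub  r1, r4, r3 -> r1=0x2c
body[1] sub  r3, r2, #16 -> r3=0x3e
body[2] sub  r3, r1, r1 -> r3=0x00
body[3] sub  r2, r1, r2 -> r2=0xde
body[4] add  r4, r0, r1 -> r4=0x38
epilogue: pop r3=0x10, sp=0x9a
epilogue: pop r1=0xf7, sp=0x9b
r4 is caller-saved -> body value

REG = 0x38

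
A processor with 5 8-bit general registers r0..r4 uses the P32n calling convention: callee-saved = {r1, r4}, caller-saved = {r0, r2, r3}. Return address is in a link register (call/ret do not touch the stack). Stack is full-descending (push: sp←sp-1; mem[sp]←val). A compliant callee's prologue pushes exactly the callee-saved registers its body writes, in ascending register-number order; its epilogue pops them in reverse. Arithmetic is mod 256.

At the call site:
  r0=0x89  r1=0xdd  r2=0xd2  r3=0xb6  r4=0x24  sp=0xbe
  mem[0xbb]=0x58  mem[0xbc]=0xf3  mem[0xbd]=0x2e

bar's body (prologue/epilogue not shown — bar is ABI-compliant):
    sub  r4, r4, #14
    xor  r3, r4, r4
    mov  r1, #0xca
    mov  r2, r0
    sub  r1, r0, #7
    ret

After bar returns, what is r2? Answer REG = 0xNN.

prologue: push r1 → mem[0xbd]=0xdd, sp=0xbd
prologue: push r4 → mem[0xbc]=0x24, sp=0xbc
body[0] sub  r4, r4, #14 → r4=0x16
body[1] xor  r3, r4, r4 → r3=0x00
body[2] mov  r1, #0xca → r1=0xca
body[3] mov  r2, r0 → r2=0x89
body[4] sub  r1, r0, #7 → r1=0x82
epilogue: pop r4=0x24, sp=0xbd
epilogue: pop r1=0xdd, sp=0xbe
r2 is caller-saved → body value

REG = 0x89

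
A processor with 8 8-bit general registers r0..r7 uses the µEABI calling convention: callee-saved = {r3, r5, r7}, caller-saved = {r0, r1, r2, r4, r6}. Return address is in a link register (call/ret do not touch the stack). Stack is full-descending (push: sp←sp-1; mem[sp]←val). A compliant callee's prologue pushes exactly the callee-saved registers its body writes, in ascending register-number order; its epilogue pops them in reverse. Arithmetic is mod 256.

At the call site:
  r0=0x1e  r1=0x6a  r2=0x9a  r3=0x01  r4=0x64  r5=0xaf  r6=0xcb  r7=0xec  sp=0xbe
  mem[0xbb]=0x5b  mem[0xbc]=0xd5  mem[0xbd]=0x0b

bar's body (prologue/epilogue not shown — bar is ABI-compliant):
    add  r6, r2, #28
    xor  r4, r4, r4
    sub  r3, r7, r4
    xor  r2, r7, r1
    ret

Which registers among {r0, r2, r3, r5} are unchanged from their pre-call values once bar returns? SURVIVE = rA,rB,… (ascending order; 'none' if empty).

SURVIVE = r0,r3,r5

prologue: push r3 -> mem[0xbd]=0x01, sp=0xbd
body[0] add  r6, r2, #28 -> r6=0xb6
body[1] xor  r4, r4, r4 -> r4=0x00
body[2] sub  r3, r7, r4 -> r3=0xec
body[3] xor  r2, r7, r1 -> r2=0x86
epilogue: pop r3=0x01, sp=0xbe
r0: caller-saved, written=False
r2: caller-saved, written=True
r3: callee-saved, written=True
r5: callee-saved, written=False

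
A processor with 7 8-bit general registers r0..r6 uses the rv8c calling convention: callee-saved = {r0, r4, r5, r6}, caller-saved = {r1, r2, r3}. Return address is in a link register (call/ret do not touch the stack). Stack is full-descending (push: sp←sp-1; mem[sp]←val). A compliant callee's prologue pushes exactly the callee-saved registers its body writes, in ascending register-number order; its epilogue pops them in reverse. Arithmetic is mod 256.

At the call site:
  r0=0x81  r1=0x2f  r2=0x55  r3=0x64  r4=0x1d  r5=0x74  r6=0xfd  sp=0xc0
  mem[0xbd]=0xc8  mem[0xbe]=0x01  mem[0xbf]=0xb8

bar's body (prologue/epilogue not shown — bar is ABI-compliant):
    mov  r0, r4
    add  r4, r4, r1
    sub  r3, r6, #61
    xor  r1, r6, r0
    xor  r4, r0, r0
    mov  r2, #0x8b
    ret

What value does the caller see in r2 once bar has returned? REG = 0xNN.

prologue: push r0 → mem[0xbf]=0x81, sp=0xbf
prologue: push r4 → mem[0xbe]=0x1d, sp=0xbe
body[0] mov  r0, r4 → r0=0x1d
body[1] add  r4, r4, r1 → r4=0x4c
body[2] sub  r3, r6, #61 → r3=0xc0
body[3] xor  r1, r6, r0 → r1=0xe0
body[4] xor  r4, r0, r0 → r4=0x00
body[5] mov  r2, #0x8b → r2=0x8b
epilogue: pop r4=0x1d, sp=0xbf
epilogue: pop r0=0x81, sp=0xc0
r2 is caller-saved → body value

REG = 0x8b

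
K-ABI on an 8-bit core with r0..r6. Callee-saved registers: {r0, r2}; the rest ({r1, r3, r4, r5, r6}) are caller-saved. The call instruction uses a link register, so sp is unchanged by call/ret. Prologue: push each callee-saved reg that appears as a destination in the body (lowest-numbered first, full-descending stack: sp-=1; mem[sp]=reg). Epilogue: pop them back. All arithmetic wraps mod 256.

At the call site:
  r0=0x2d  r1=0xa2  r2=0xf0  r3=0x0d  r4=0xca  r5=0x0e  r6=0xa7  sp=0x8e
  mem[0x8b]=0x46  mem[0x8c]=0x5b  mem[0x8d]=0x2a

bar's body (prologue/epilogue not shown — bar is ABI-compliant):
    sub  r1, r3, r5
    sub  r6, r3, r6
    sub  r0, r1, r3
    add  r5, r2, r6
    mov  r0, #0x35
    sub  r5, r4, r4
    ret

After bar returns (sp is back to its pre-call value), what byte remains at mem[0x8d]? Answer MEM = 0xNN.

MEM = 0x2d

prologue: push r0 -> mem[0x8d]=0x2d, sp=0x8d
body[0] sub  r1, r3, r5 -> r1=0xff
body[1] sub  r6, r3, r6 -> r6=0x66
body[2] sub  r0, r1, r3 -> r0=0xf2
body[3] add  r5, r2, r6 -> r5=0x56
body[4] mov  r0, #0x35 -> r0=0x35
body[5] sub  r5, r4, r4 -> r5=0x00
epilogue: pop r0=0x2d, sp=0x8e
prologue pushed ['r0'] at ['0x8d']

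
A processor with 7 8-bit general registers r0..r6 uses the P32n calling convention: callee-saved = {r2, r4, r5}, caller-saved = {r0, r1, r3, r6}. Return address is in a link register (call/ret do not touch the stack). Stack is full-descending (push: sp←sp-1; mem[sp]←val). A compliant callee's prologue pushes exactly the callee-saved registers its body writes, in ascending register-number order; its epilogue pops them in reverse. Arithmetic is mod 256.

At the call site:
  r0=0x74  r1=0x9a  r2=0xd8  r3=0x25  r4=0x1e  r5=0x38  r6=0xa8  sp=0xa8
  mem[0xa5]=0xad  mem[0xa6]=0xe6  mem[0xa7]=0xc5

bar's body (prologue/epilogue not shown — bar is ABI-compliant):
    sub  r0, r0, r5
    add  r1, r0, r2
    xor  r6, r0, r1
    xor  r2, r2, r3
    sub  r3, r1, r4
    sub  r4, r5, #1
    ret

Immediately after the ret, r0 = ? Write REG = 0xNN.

REG = 0x3c

prologue: push r2 → mem[0xa7]=0xd8, sp=0xa7
prologue: push r4 → mem[0xa6]=0x1e, sp=0xa6
body[0] sub  r0, r0, r5 → r0=0x3c
body[1] add  r1, r0, r2 → r1=0x14
body[2] xor  r6, r0, r1 → r6=0x28
body[3] xor  r2, r2, r3 → r2=0xfd
body[4] sub  r3, r1, r4 → r3=0xf6
body[5] sub  r4, r5, #1 → r4=0x37
epilogue: pop r4=0x1e, sp=0xa7
epilogue: pop r2=0xd8, sp=0xa8
r0 is caller-saved → body value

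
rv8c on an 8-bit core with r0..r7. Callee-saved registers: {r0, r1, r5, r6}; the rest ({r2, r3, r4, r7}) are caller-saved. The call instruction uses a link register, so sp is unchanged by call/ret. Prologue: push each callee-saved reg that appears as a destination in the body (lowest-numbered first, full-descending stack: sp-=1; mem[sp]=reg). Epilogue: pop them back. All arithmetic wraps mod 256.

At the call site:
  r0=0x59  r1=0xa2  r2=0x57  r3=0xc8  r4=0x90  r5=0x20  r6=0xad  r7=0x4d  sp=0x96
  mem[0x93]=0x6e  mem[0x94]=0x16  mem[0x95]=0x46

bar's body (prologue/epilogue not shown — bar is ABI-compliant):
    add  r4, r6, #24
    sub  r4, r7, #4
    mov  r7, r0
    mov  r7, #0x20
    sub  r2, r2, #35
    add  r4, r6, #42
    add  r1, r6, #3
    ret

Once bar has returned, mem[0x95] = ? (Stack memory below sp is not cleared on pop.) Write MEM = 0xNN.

prologue: push r1 → mem[0x95]=0xa2, sp=0x95
body[0] add  r4, r6, #24 → r4=0xc5
body[1] sub  r4, r7, #4 → r4=0x49
body[2] mov  r7, r0 → r7=0x59
body[3] mov  r7, #0x20 → r7=0x20
body[4] sub  r2, r2, #35 → r2=0x34
body[5] add  r4, r6, #42 → r4=0xd7
body[6] add  r1, r6, #3 → r1=0xb0
epilogue: pop r1=0xa2, sp=0x96
prologue pushed ['r1'] at ['0x95']

MEM = 0xa2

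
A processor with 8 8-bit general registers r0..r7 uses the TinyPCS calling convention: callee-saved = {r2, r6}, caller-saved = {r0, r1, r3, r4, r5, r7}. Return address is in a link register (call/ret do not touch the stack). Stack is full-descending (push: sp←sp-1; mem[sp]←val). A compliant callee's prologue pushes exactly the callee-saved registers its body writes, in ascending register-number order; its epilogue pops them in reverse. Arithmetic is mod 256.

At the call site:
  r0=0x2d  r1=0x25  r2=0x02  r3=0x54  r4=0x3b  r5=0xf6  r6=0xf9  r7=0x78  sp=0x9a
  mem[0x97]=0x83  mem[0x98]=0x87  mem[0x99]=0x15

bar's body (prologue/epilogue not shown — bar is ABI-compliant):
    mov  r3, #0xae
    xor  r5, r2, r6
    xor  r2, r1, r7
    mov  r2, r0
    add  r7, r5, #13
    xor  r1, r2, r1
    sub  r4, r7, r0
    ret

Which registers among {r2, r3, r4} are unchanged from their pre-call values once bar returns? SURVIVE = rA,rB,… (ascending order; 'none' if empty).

SURVIVE = r2

prologue: push r2 → mem[0x99]=0x02, sp=0x99
body[0] mov  r3, #0xae → r3=0xae
body[1] xor  r5, r2, r6 → r5=0xfb
body[2] xor  r2, r1, r7 → r2=0x5d
body[3] mov  r2, r0 → r2=0x2d
body[4] add  r7, r5, #13 → r7=0x08
body[5] xor  r1, r2, r1 → r1=0x08
body[6] sub  r4, r7, r0 → r4=0xdb
epilogue: pop r2=0x02, sp=0x9a
r2: callee-saved, written=True
r3: caller-saved, written=True
r4: caller-saved, written=True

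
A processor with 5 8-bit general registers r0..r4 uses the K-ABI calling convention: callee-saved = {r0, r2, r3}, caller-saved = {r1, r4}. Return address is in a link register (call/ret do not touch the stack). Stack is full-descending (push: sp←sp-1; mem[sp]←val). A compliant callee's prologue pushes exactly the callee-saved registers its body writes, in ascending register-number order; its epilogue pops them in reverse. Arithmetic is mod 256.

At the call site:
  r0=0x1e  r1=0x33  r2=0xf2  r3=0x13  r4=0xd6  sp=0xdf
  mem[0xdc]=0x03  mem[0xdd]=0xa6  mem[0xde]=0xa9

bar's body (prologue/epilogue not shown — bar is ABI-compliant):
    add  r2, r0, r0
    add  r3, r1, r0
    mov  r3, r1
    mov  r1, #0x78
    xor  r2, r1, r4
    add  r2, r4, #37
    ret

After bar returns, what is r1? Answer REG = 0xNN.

prologue: push r2 → mem[0xde]=0xf2, sp=0xde
prologue: push r3 → mem[0xdd]=0x13, sp=0xdd
body[0] add  r2, r0, r0 → r2=0x3c
body[1] add  r3, r1, r0 → r3=0x51
body[2] mov  r3, r1 → r3=0x33
body[3] mov  r1, #0x78 → r1=0x78
body[4] xor  r2, r1, r4 → r2=0xae
body[5] add  r2, r4, #37 → r2=0xfb
epilogue: pop r3=0x13, sp=0xde
epilogue: pop r2=0xf2, sp=0xdf
r1 is caller-saved → body value

REG = 0x78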